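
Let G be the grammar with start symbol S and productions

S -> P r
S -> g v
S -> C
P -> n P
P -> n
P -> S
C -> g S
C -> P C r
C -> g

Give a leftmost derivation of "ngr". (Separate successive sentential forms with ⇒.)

S ⇒ Pr   [S -> P r]
Pr ⇒ nPr   [P -> n P]
nPr ⇒ nSr   [P -> S]
nSr ⇒ nCr   [S -> C]
nCr ⇒ ngr   [C -> g]

S ⇒ Pr ⇒ nPr ⇒ nSr ⇒ nCr ⇒ ngr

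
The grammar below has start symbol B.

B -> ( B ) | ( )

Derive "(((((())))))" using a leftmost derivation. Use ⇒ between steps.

B⇒(B)⇒((B))⇒(((B)))⇒((((B))))⇒(((((B)))))⇒(((((())))))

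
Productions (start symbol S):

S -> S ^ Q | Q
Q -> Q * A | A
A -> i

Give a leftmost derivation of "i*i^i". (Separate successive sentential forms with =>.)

S => S^Q => Q^Q => Q*A^Q => A*A^Q => i*A^Q => i*i^Q => i*i^A => i*i^i

S => S^Q   [S -> S ^ Q]
S^Q => Q^Q   [S -> Q]
Q^Q => Q*A^Q   [Q -> Q * A]
Q*A^Q => A*A^Q   [Q -> A]
A*A^Q => i*A^Q   [A -> i]
i*A^Q => i*i^Q   [A -> i]
i*i^Q => i*i^A   [Q -> A]
i*i^A => i*i^i   [A -> i]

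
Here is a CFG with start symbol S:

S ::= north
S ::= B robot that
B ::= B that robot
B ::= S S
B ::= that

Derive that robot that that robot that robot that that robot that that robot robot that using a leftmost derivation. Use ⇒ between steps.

S ⇒ B robot that   [S ::= B robot that]
B robot that ⇒ B that robot robot that   [B ::= B that robot]
B that robot robot that ⇒ S S that robot robot that   [B ::= S S]
S S that robot robot that ⇒ B robot that S that robot robot that   [S ::= B robot that]
B robot that S that robot robot that ⇒ S S robot that S that robot robot that   [B ::= S S]
S S robot that S that robot robot that ⇒ B robot that S robot that S that robot robot that   [S ::= B robot that]
B robot that S robot that S that robot robot that ⇒ that robot that S robot that S that robot robot that   [B ::= that]
that robot that S robot that S that robot robot that ⇒ that robot that B robot that robot that S that robot robot that   [S ::= B robot that]
that robot that B robot that robot that S that robot robot that ⇒ that robot that that robot that robot that S that robot robot that   [B ::= that]
that robot that that robot that robot that S that robot robot that ⇒ that robot that that robot that robot that B robot that that robot robot that   [S ::= B robot that]
that robot that that robot that robot that B robot that that robot robot that ⇒ that robot that that robot that robot that that robot that that robot robot that   [B ::= that]

S ⇒ B robot that ⇒ B that robot robot that ⇒ S S that robot robot that ⇒ B robot that S that robot robot that ⇒ S S robot that S that robot robot that ⇒ B robot that S robot that S that robot robot that ⇒ that robot that S robot that S that robot robot that ⇒ that robot that B robot that robot that S that robot robot that ⇒ that robot that that robot that robot that S that robot robot that ⇒ that robot that that robot that robot that B robot that that robot robot that ⇒ that robot that that robot that robot that that robot that that robot robot that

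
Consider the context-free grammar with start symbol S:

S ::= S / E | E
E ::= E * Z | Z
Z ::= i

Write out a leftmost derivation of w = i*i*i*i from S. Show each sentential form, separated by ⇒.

S⇒E⇒E*Z⇒E*Z*Z⇒E*Z*Z*Z⇒Z*Z*Z*Z⇒i*Z*Z*Z⇒i*i*Z*Z⇒i*i*i*Z⇒i*i*i*i

S ⇒ E   [S ::= E]
E ⇒ E*Z   [E ::= E * Z]
E*Z ⇒ E*Z*Z   [E ::= E * Z]
E*Z*Z ⇒ E*Z*Z*Z   [E ::= E * Z]
E*Z*Z*Z ⇒ Z*Z*Z*Z   [E ::= Z]
Z*Z*Z*Z ⇒ i*Z*Z*Z   [Z ::= i]
i*Z*Z*Z ⇒ i*i*Z*Z   [Z ::= i]
i*i*Z*Z ⇒ i*i*i*Z   [Z ::= i]
i*i*i*Z ⇒ i*i*i*i   [Z ::= i]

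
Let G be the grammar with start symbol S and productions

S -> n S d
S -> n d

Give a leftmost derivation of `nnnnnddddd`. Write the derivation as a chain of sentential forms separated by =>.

S => nSd   [S -> n S d]
nSd => nnSdd   [S -> n S d]
nnSdd => nnnSddd   [S -> n S d]
nnnSddd => nnnnSdddd   [S -> n S d]
nnnnSdddd => nnnnnddddd   [S -> n d]

S => nSd => nnSdd => nnnSddd => nnnnSdddd => nnnnnddddd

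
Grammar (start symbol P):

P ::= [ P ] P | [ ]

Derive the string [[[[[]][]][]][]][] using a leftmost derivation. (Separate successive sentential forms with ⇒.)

P ⇒ [P]P ⇒ [[P]P]P ⇒ [[[P]P]P]P ⇒ [[[[P]P]P]P]P ⇒ [[[[[]]P]P]P]P ⇒ [[[[[]][]]P]P]P ⇒ [[[[[]][]][]]P]P ⇒ [[[[[]][]][]][]]P ⇒ [[[[[]][]][]][]][]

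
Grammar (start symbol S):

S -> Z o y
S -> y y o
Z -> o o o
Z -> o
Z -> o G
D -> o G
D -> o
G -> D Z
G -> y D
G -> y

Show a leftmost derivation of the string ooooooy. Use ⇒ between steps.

S ⇒ Zoy   [S -> Z o y]
Zoy ⇒ oGoy   [Z -> o G]
oGoy ⇒ oDZoy   [G -> D Z]
oDZoy ⇒ ooZoy   [D -> o]
ooZoy ⇒ ooooooy   [Z -> o o o]

S⇒Zoy⇒oGoy⇒oDZoy⇒ooZoy⇒ooooooy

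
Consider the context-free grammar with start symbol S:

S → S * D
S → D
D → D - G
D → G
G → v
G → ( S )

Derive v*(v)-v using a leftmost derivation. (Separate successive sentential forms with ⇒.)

S ⇒ S*D ⇒ D*D ⇒ G*D ⇒ v*D ⇒ v*D-G ⇒ v*G-G ⇒ v*(S)-G ⇒ v*(D)-G ⇒ v*(G)-G ⇒ v*(v)-G ⇒ v*(v)-v

S ⇒ S*D   [S → S * D]
S*D ⇒ D*D   [S → D]
D*D ⇒ G*D   [D → G]
G*D ⇒ v*D   [G → v]
v*D ⇒ v*D-G   [D → D - G]
v*D-G ⇒ v*G-G   [D → G]
v*G-G ⇒ v*(S)-G   [G → ( S )]
v*(S)-G ⇒ v*(D)-G   [S → D]
v*(D)-G ⇒ v*(G)-G   [D → G]
v*(G)-G ⇒ v*(v)-G   [G → v]
v*(v)-G ⇒ v*(v)-v   [G → v]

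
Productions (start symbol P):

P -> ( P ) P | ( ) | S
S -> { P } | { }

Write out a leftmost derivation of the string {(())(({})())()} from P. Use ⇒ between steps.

P ⇒ S ⇒ {P} ⇒ {(P)P} ⇒ {(())P} ⇒ {(())(P)P} ⇒ {(())((P)P)P} ⇒ {(())((S)P)P} ⇒ {(())(({})P)P} ⇒ {(())(({})())P} ⇒ {(())(({})())()}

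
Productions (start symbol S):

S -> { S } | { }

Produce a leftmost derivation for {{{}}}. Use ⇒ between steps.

S ⇒ {S} ⇒ {{S}} ⇒ {{{}}}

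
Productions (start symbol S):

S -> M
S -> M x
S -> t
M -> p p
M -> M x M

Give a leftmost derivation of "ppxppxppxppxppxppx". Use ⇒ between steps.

S ⇒ Mx ⇒ MxMx ⇒ MxMxMx ⇒ MxMxMxMx ⇒ MxMxMxMxMx ⇒ ppxMxMxMxMx ⇒ ppxppxMxMxMx ⇒ ppxppxMxMxMxMx ⇒ ppxppxppxMxMxMx ⇒ ppxppxppxppxMxMx ⇒ ppxppxppxppxppxMx ⇒ ppxppxppxppxppxppx

S ⇒ Mx   [S -> M x]
Mx ⇒ MxMx   [M -> M x M]
MxMx ⇒ MxMxMx   [M -> M x M]
MxMxMx ⇒ MxMxMxMx   [M -> M x M]
MxMxMxMx ⇒ MxMxMxMxMx   [M -> M x M]
MxMxMxMxMx ⇒ ppxMxMxMxMx   [M -> p p]
ppxMxMxMxMx ⇒ ppxppxMxMxMx   [M -> p p]
ppxppxMxMxMx ⇒ ppxppxMxMxMxMx   [M -> M x M]
ppxppxMxMxMxMx ⇒ ppxppxppxMxMxMx   [M -> p p]
ppxppxppxMxMxMx ⇒ ppxppxppxppxMxMx   [M -> p p]
ppxppxppxppxMxMx ⇒ ppxppxppxppxppxMx   [M -> p p]
ppxppxppxppxppxMx ⇒ ppxppxppxppxppxppx   [M -> p p]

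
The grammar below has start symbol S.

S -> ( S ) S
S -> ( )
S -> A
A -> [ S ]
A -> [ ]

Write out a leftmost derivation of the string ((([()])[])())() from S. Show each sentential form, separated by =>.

S => (S)S   [S -> ( S ) S]
(S)S => ((S)S)S   [S -> ( S ) S]
((S)S)S => (((S)S)S)S   [S -> ( S ) S]
(((S)S)S)S => (((A)S)S)S   [S -> A]
(((A)S)S)S => ((([S])S)S)S   [A -> [ S ]]
((([S])S)S)S => ((([()])S)S)S   [S -> ( )]
((([()])S)S)S => ((([()])A)S)S   [S -> A]
((([()])A)S)S => ((([()])[])S)S   [A -> [ ]]
((([()])[])S)S => ((([()])[])())S   [S -> ( )]
((([()])[])())S => ((([()])[])())()   [S -> ( )]

S=>(S)S=>((S)S)S=>(((S)S)S)S=>(((A)S)S)S=>((([S])S)S)S=>((([()])S)S)S=>((([()])A)S)S=>((([()])[])S)S=>((([()])[])())S=>((([()])[])())()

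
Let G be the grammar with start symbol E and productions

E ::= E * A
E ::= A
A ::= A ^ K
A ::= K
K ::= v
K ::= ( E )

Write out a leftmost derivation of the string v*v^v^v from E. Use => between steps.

E => E*A => A*A => K*A => v*A => v*A^K => v*A^K^K => v*K^K^K => v*v^K^K => v*v^v^K => v*v^v^v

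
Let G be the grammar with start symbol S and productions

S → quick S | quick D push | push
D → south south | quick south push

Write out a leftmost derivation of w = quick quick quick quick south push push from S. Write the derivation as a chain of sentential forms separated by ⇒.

S ⇒ quick S ⇒ quick quick S ⇒ quick quick quick D push ⇒ quick quick quick quick south push push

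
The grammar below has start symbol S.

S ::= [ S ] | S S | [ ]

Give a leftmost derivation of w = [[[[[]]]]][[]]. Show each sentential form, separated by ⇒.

S⇒SS⇒[S]S⇒[[S]]S⇒[[[S]]]S⇒[[[[S]]]]S⇒[[[[[]]]]]S⇒[[[[[]]]]][S]⇒[[[[[]]]]][[]]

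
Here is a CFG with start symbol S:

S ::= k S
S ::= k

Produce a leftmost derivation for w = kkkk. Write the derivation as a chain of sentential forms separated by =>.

S => kS   [S ::= k S]
kS => kkS   [S ::= k S]
kkS => kkkS   [S ::= k S]
kkkS => kkkk   [S ::= k]

S=>kS=>kkS=>kkkS=>kkkk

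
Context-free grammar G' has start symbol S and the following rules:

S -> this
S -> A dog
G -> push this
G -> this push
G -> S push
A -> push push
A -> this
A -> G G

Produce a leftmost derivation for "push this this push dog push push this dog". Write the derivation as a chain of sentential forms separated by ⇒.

S ⇒ A dog   [S -> A dog]
A dog ⇒ G G dog   [A -> G G]
G G dog ⇒ S push G dog   [G -> S push]
S push G dog ⇒ A dog push G dog   [S -> A dog]
A dog push G dog ⇒ G G dog push G dog   [A -> G G]
G G dog push G dog ⇒ push this G dog push G dog   [G -> push this]
push this G dog push G dog ⇒ push this S push dog push G dog   [G -> S push]
push this S push dog push G dog ⇒ push this this push dog push G dog   [S -> this]
push this this push dog push G dog ⇒ push this this push dog push push this dog   [G -> push this]

S ⇒ A dog ⇒ G G dog ⇒ S push G dog ⇒ A dog push G dog ⇒ G G dog push G dog ⇒ push this G dog push G dog ⇒ push this S push dog push G dog ⇒ push this this push dog push G dog ⇒ push this this push dog push push this dog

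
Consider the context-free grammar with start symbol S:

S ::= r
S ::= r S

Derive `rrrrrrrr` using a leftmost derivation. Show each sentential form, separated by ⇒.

S ⇒ rS ⇒ rrS ⇒ rrrS ⇒ rrrrS ⇒ rrrrrS ⇒ rrrrrrS ⇒ rrrrrrrS ⇒ rrrrrrrr

S ⇒ rS   [S ::= r S]
rS ⇒ rrS   [S ::= r S]
rrS ⇒ rrrS   [S ::= r S]
rrrS ⇒ rrrrS   [S ::= r S]
rrrrS ⇒ rrrrrS   [S ::= r S]
rrrrrS ⇒ rrrrrrS   [S ::= r S]
rrrrrrS ⇒ rrrrrrrS   [S ::= r S]
rrrrrrrS ⇒ rrrrrrrr   [S ::= r]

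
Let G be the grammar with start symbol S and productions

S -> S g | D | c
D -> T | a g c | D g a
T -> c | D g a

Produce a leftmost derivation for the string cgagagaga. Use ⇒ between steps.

S ⇒ D   [S -> D]
D ⇒ T   [D -> T]
T ⇒ Dga   [T -> D g a]
Dga ⇒ Tga   [D -> T]
Tga ⇒ Dgaga   [T -> D g a]
Dgaga ⇒ Tgaga   [D -> T]
Tgaga ⇒ Dgagaga   [T -> D g a]
Dgagaga ⇒ Dgagagaga   [D -> D g a]
Dgagagaga ⇒ Tgagagaga   [D -> T]
Tgagagaga ⇒ cgagagaga   [T -> c]

S ⇒ D ⇒ T ⇒ Dga ⇒ Tga ⇒ Dgaga ⇒ Tgaga ⇒ Dgagaga ⇒ Dgagagaga ⇒ Tgagagaga ⇒ cgagagaga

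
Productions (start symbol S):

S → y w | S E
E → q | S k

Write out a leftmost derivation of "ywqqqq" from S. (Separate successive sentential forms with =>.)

S => SE   [S → S E]
SE => SEE   [S → S E]
SEE => SEEE   [S → S E]
SEEE => SEEEE   [S → S E]
SEEEE => ywEEEE   [S → y w]
ywEEEE => ywqEEE   [E → q]
ywqEEE => ywqqEE   [E → q]
ywqqEE => ywqqqE   [E → q]
ywqqqE => ywqqqq   [E → q]

S => SE => SEE => SEEE => SEEEE => ywEEEE => ywqEEE => ywqqEE => ywqqqE => ywqqqq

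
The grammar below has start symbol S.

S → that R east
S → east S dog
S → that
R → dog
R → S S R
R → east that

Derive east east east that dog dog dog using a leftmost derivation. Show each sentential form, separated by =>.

S => east S dog => east east S dog dog => east east east S dog dog dog => east east east that dog dog dog

S => east S dog   [S → east S dog]
east S dog => east east S dog dog   [S → east S dog]
east east S dog dog => east east east S dog dog dog   [S → east S dog]
east east east S dog dog dog => east east east that dog dog dog   [S → that]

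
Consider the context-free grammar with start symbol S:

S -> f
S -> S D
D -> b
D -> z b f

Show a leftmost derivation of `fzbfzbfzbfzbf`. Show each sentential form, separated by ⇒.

S⇒SD⇒SDD⇒SDDD⇒SDDDD⇒fDDDD⇒fzbfDDD⇒fzbfzbfDD⇒fzbfzbfzbfD⇒fzbfzbfzbfzbf

S ⇒ SD   [S -> S D]
SD ⇒ SDD   [S -> S D]
SDD ⇒ SDDD   [S -> S D]
SDDD ⇒ SDDDD   [S -> S D]
SDDDD ⇒ fDDDD   [S -> f]
fDDDD ⇒ fzbfDDD   [D -> z b f]
fzbfDDD ⇒ fzbfzbfDD   [D -> z b f]
fzbfzbfDD ⇒ fzbfzbfzbfD   [D -> z b f]
fzbfzbfzbfD ⇒ fzbfzbfzbfzbf   [D -> z b f]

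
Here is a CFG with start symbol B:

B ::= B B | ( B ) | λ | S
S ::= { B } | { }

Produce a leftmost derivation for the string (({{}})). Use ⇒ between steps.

B ⇒ (B)   [B ::= ( B )]
(B) ⇒ (BB)   [B ::= B B]
(BB) ⇒ ((B)B)   [B ::= ( B )]
((B)B) ⇒ ((BB)B)   [B ::= B B]
((BB)B) ⇒ ((SB)B)   [B ::= S]
((SB)B) ⇒ (({B}B)B)   [S ::= { B }]
(({B}B)B) ⇒ (({BB}B)B)   [B ::= B B]
(({BB}B)B) ⇒ (({SB}B)B)   [B ::= S]
(({SB}B)B) ⇒ (({{}B}B)B)   [S ::= { }]
(({{}B}B)B) ⇒ (({{}}B)B)   [B ::= λ]
(({{}}B)B) ⇒ (({{}})B)   [B ::= λ]
(({{}})B) ⇒ (({{}}))   [B ::= λ]

B ⇒ (B) ⇒ (BB) ⇒ ((B)B) ⇒ ((BB)B) ⇒ ((SB)B) ⇒ (({B}B)B) ⇒ (({BB}B)B) ⇒ (({SB}B)B) ⇒ (({{}B}B)B) ⇒ (({{}}B)B) ⇒ (({{}})B) ⇒ (({{}}))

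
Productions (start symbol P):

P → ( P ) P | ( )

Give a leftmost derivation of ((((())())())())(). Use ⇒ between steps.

P ⇒ (P)P   [P → ( P ) P]
(P)P ⇒ ((P)P)P   [P → ( P ) P]
((P)P)P ⇒ (((P)P)P)P   [P → ( P ) P]
(((P)P)P)P ⇒ ((((P)P)P)P)P   [P → ( P ) P]
((((P)P)P)P)P ⇒ ((((())P)P)P)P   [P → ( )]
((((())P)P)P)P ⇒ ((((())())P)P)P   [P → ( )]
((((())())P)P)P ⇒ ((((())())())P)P   [P → ( )]
((((())())())P)P ⇒ ((((())())())())P   [P → ( )]
((((())())())())P ⇒ ((((())())())())()   [P → ( )]

P ⇒ (P)P ⇒ ((P)P)P ⇒ (((P)P)P)P ⇒ ((((P)P)P)P)P ⇒ ((((())P)P)P)P ⇒ ((((())())P)P)P ⇒ ((((())())())P)P ⇒ ((((())())())())P ⇒ ((((())())())())()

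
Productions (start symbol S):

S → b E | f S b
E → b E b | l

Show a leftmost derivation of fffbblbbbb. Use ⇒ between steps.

S ⇒ fSb   [S → f S b]
fSb ⇒ ffSbb   [S → f S b]
ffSbb ⇒ fffSbbb   [S → f S b]
fffSbbb ⇒ fffbEbbb   [S → b E]
fffbEbbb ⇒ fffbbEbbbb   [E → b E b]
fffbbEbbbb ⇒ fffbblbbbb   [E → l]

S ⇒ fSb ⇒ ffSbb ⇒ fffSbbb ⇒ fffbEbbb ⇒ fffbbEbbbb ⇒ fffbblbbbb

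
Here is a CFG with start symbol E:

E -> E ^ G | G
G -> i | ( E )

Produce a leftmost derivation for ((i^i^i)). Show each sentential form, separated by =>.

E => G => (E) => (G) => ((E)) => ((E^G)) => ((E^G^G)) => ((G^G^G)) => ((i^G^G)) => ((i^i^G)) => ((i^i^i))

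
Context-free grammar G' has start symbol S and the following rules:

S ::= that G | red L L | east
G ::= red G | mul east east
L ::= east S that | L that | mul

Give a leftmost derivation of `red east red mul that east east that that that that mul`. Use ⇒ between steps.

S ⇒ red L L ⇒ red L that L ⇒ red L that that L ⇒ red east S that that that L ⇒ red east red L L that that that L ⇒ red east red L that L that that that L ⇒ red east red mul that L that that that L ⇒ red east red mul that east S that that that that L ⇒ red east red mul that east east that that that that L ⇒ red east red mul that east east that that that that mul

S ⇒ red L L   [S ::= red L L]
red L L ⇒ red L that L   [L ::= L that]
red L that L ⇒ red L that that L   [L ::= L that]
red L that that L ⇒ red east S that that that L   [L ::= east S that]
red east S that that that L ⇒ red east red L L that that that L   [S ::= red L L]
red east red L L that that that L ⇒ red east red L that L that that that L   [L ::= L that]
red east red L that L that that that L ⇒ red east red mul that L that that that L   [L ::= mul]
red east red mul that L that that that L ⇒ red east red mul that east S that that that that L   [L ::= east S that]
red east red mul that east S that that that that L ⇒ red east red mul that east east that that that that L   [S ::= east]
red east red mul that east east that that that that L ⇒ red east red mul that east east that that that that mul   [L ::= mul]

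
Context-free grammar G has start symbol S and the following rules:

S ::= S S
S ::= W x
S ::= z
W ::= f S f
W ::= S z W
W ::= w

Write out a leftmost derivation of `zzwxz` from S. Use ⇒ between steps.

S ⇒ SS ⇒ WxS ⇒ SzWxS ⇒ zzWxS ⇒ zzwxS ⇒ zzwxz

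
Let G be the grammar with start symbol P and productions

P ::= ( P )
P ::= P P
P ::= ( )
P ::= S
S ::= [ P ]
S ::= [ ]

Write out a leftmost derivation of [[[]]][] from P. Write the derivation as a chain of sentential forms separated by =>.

P => PP => SP => [P]P => [S]P => [[P]]P => [[S]]P => [[[]]]P => [[[]]]S => [[[]]][]

P => PP   [P ::= P P]
PP => SP   [P ::= S]
SP => [P]P   [S ::= [ P ]]
[P]P => [S]P   [P ::= S]
[S]P => [[P]]P   [S ::= [ P ]]
[[P]]P => [[S]]P   [P ::= S]
[[S]]P => [[[]]]P   [S ::= [ ]]
[[[]]]P => [[[]]]S   [P ::= S]
[[[]]]S => [[[]]][]   [S ::= [ ]]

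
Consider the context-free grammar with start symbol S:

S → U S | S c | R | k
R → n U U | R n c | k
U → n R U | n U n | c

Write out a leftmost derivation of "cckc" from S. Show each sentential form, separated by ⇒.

S ⇒ US   [S → U S]
US ⇒ cS   [U → c]
cS ⇒ cSc   [S → S c]
cSc ⇒ cUSc   [S → U S]
cUSc ⇒ ccSc   [U → c]
ccSc ⇒ cckc   [S → k]

S ⇒ US ⇒ cS ⇒ cSc ⇒ cUSc ⇒ ccSc ⇒ cckc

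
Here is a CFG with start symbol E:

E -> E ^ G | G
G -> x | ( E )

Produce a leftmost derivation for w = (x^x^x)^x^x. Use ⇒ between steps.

E ⇒ E^G ⇒ E^G^G ⇒ G^G^G ⇒ (E)^G^G ⇒ (E^G)^G^G ⇒ (E^G^G)^G^G ⇒ (G^G^G)^G^G ⇒ (x^G^G)^G^G ⇒ (x^x^G)^G^G ⇒ (x^x^x)^G^G ⇒ (x^x^x)^x^G ⇒ (x^x^x)^x^x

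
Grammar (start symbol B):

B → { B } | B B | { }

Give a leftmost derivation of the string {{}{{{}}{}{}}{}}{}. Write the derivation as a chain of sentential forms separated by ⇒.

B ⇒ BB ⇒ {B}B ⇒ {BB}B ⇒ {{}B}B ⇒ {{}BB}B ⇒ {{}{B}B}B ⇒ {{}{BB}B}B ⇒ {{}{{B}B}B}B ⇒ {{}{{{}}B}B}B ⇒ {{}{{{}}BB}B}B ⇒ {{}{{{}}{}B}B}B ⇒ {{}{{{}}{}{}}B}B ⇒ {{}{{{}}{}{}}{}}B ⇒ {{}{{{}}{}{}}{}}{}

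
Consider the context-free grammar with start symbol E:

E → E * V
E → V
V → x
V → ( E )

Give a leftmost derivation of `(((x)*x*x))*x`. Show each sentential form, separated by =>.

E => E*V   [E → E * V]
E*V => V*V   [E → V]
V*V => (E)*V   [V → ( E )]
(E)*V => (V)*V   [E → V]
(V)*V => ((E))*V   [V → ( E )]
((E))*V => ((E*V))*V   [E → E * V]
((E*V))*V => ((E*V*V))*V   [E → E * V]
((E*V*V))*V => ((V*V*V))*V   [E → V]
((V*V*V))*V => (((E)*V*V))*V   [V → ( E )]
(((E)*V*V))*V => (((V)*V*V))*V   [E → V]
(((V)*V*V))*V => (((x)*V*V))*V   [V → x]
(((x)*V*V))*V => (((x)*x*V))*V   [V → x]
(((x)*x*V))*V => (((x)*x*x))*V   [V → x]
(((x)*x*x))*V => (((x)*x*x))*x   [V → x]

E => E*V => V*V => (E)*V => (V)*V => ((E))*V => ((E*V))*V => ((E*V*V))*V => ((V*V*V))*V => (((E)*V*V))*V => (((V)*V*V))*V => (((x)*V*V))*V => (((x)*x*V))*V => (((x)*x*x))*V => (((x)*x*x))*x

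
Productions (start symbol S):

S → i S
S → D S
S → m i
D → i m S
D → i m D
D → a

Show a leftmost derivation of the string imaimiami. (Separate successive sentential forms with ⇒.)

S ⇒ DS ⇒ imSS ⇒ imDSS ⇒ imaSS ⇒ imaiSS ⇒ imaimiS ⇒ imaimiDS ⇒ imaimiaS ⇒ imaimiami

S ⇒ DS   [S → D S]
DS ⇒ imSS   [D → i m S]
imSS ⇒ imDSS   [S → D S]
imDSS ⇒ imaSS   [D → a]
imaSS ⇒ imaiSS   [S → i S]
imaiSS ⇒ imaimiS   [S → m i]
imaimiS ⇒ imaimiDS   [S → D S]
imaimiDS ⇒ imaimiaS   [D → a]
imaimiaS ⇒ imaimiami   [S → m i]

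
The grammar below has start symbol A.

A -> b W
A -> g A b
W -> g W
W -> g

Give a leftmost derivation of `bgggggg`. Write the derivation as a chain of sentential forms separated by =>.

A=>bW=>bgW=>bggW=>bgggW=>bggggW=>bgggggW=>bgggggg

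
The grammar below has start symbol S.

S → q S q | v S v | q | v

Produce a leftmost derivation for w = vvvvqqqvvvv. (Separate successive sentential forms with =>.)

S=>vSv=>vvSvv=>vvvSvvv=>vvvvSvvvv=>vvvvqSqvvvv=>vvvvqqqvvvv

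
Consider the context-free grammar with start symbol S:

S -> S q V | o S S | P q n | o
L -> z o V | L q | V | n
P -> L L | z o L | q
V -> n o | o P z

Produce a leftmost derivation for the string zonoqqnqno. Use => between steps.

S => SqV => PqnqV => zoLqnqV => zoLqqnqV => zoVqqnqV => zonoqqnqV => zonoqqnqno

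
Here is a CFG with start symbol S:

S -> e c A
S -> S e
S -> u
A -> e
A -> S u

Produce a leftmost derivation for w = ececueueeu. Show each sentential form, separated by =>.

S => ecA => ecSu => ecSeu => ecSeeu => ececAeeu => ececSueeu => ececSeueeu => ececueueeu

S => ecA   [S -> e c A]
ecA => ecSu   [A -> S u]
ecSu => ecSeu   [S -> S e]
ecSeu => ecSeeu   [S -> S e]
ecSeeu => ececAeeu   [S -> e c A]
ececAeeu => ececSueeu   [A -> S u]
ececSueeu => ececSeueeu   [S -> S e]
ececSeueeu => ececueueeu   [S -> u]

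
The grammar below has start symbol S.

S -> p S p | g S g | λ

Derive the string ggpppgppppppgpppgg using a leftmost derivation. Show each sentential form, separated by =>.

S => gSg => ggSgg => ggpSpgg => ggppSppgg => ggpppSpppgg => ggpppgSgpppgg => ggpppgpSpgpppgg => ggpppgppSppgpppgg => ggpppgpppSpppgpppgg => ggpppgppppppgpppgg

S => gSg   [S -> g S g]
gSg => ggSgg   [S -> g S g]
ggSgg => ggpSpgg   [S -> p S p]
ggpSpgg => ggppSppgg   [S -> p S p]
ggppSppgg => ggpppSpppgg   [S -> p S p]
ggpppSpppgg => ggpppgSgpppgg   [S -> g S g]
ggpppgSgpppgg => ggpppgpSpgpppgg   [S -> p S p]
ggpppgpSpgpppgg => ggpppgppSppgpppgg   [S -> p S p]
ggpppgppSppgpppgg => ggpppgpppSpppgpppgg   [S -> p S p]
ggpppgpppSpppgpppgg => ggpppgppppppgpppgg   [S -> λ]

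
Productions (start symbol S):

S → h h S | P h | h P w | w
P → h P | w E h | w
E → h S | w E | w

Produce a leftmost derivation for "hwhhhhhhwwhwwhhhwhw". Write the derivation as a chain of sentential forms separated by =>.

S => hPw => hwEhw => hwhShw => hwhhhShw => hwhhhhhShw => hwhhhhhhPwhw => hwhhhhhhwEhwhw => hwhhhhhhwwEhwhw => hwhhhhhhwwhShwhw => hwhhhhhhwwhPhhwhw => hwhhhhhhwwhwEhhhwhw => hwhhhhhhwwhwwhhhwhw

S => hPw   [S → h P w]
hPw => hwEhw   [P → w E h]
hwEhw => hwhShw   [E → h S]
hwhShw => hwhhhShw   [S → h h S]
hwhhhShw => hwhhhhhShw   [S → h h S]
hwhhhhhShw => hwhhhhhhPwhw   [S → h P w]
hwhhhhhhPwhw => hwhhhhhhwEhwhw   [P → w E h]
hwhhhhhhwEhwhw => hwhhhhhhwwEhwhw   [E → w E]
hwhhhhhhwwEhwhw => hwhhhhhhwwhShwhw   [E → h S]
hwhhhhhhwwhShwhw => hwhhhhhhwwhPhhwhw   [S → P h]
hwhhhhhhwwhPhhwhw => hwhhhhhhwwhwEhhhwhw   [P → w E h]
hwhhhhhhwwhwEhhhwhw => hwhhhhhhwwhwwhhhwhw   [E → w]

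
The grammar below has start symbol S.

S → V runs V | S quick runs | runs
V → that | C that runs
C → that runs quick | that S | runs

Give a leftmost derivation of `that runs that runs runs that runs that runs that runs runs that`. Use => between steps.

S => V runs V   [S → V runs V]
V runs V => C that runs runs V   [V → C that runs]
C that runs runs V => that S that runs runs V   [C → that S]
that S that runs runs V => that V runs V that runs runs V   [S → V runs V]
that V runs V that runs runs V => that C that runs runs V that runs runs V   [V → C that runs]
that C that runs runs V that runs runs V => that runs that runs runs V that runs runs V   [C → runs]
that runs that runs runs V that runs runs V => that runs that runs runs C that runs that runs runs V   [V → C that runs]
that runs that runs runs C that runs that runs runs V => that runs that runs runs that S that runs that runs runs V   [C → that S]
that runs that runs runs that S that runs that runs runs V => that runs that runs runs that runs that runs that runs runs V   [S → runs]
that runs that runs runs that runs that runs that runs runs V => that runs that runs runs that runs that runs that runs runs that   [V → that]

S => V runs V => C that runs runs V => that S that runs runs V => that V runs V that runs runs V => that C that runs runs V that runs runs V => that runs that runs runs V that runs runs V => that runs that runs runs C that runs that runs runs V => that runs that runs runs that S that runs that runs runs V => that runs that runs runs that runs that runs that runs runs V => that runs that runs runs that runs that runs that runs runs that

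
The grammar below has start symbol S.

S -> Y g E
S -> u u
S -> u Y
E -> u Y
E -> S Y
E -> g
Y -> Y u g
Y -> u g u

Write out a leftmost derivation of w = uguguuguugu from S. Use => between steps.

S => YgE => ugugE => ugugSY => uguguYY => uguguuguY => uguguuguugu

S => YgE   [S -> Y g E]
YgE => ugugE   [Y -> u g u]
ugugE => ugugSY   [E -> S Y]
ugugSY => uguguYY   [S -> u Y]
uguguYY => uguguuguY   [Y -> u g u]
uguguuguY => uguguuguugu   [Y -> u g u]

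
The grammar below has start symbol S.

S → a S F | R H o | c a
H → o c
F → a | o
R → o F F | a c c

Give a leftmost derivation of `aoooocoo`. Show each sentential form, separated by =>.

S=>aSF=>aRHoF=>aoFFHoF=>aooFHoF=>aoooHoF=>aoooocoF=>aoooocoo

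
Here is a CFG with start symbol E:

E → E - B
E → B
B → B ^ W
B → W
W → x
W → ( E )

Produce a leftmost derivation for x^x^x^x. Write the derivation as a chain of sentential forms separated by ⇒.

E⇒B⇒B^W⇒B^W^W⇒B^W^W^W⇒W^W^W^W⇒x^W^W^W⇒x^x^W^W⇒x^x^x^W⇒x^x^x^x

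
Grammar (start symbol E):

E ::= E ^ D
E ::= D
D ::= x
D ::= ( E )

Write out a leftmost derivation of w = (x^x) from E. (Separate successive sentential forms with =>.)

E => D   [E ::= D]
D => (E)   [D ::= ( E )]
(E) => (E^D)   [E ::= E ^ D]
(E^D) => (D^D)   [E ::= D]
(D^D) => (x^D)   [D ::= x]
(x^D) => (x^x)   [D ::= x]

E => D => (E) => (E^D) => (D^D) => (x^D) => (x^x)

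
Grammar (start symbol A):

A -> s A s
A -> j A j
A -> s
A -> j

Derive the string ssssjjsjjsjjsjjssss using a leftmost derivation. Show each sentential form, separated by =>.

A => sAs   [A -> s A s]
sAs => ssAss   [A -> s A s]
ssAss => sssAsss   [A -> s A s]
sssAsss => ssssAssss   [A -> s A s]
ssssAssss => ssssjAjssss   [A -> j A j]
ssssjAjssss => ssssjjAjjssss   [A -> j A j]
ssssjjAjjssss => ssssjjsAsjjssss   [A -> s A s]
ssssjjsAsjjssss => ssssjjsjAjsjjssss   [A -> j A j]
ssssjjsjAjsjjssss => ssssjjsjjAjjsjjssss   [A -> j A j]
ssssjjsjjAjjsjjssss => ssssjjsjjsjjsjjssss   [A -> s]

A=>sAs=>ssAss=>sssAsss=>ssssAssss=>ssssjAjssss=>ssssjjAjjssss=>ssssjjsAsjjssss=>ssssjjsjAjsjjssss=>ssssjjsjjAjjsjjssss=>ssssjjsjjsjjsjjssss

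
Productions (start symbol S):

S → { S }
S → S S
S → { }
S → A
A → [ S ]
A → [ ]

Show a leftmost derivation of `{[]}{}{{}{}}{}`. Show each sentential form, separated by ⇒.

S ⇒ SS   [S → S S]
SS ⇒ {S}S   [S → { S }]
{S}S ⇒ {A}S   [S → A]
{A}S ⇒ {[]}S   [A → [ ]]
{[]}S ⇒ {[]}SS   [S → S S]
{[]}SS ⇒ {[]}SSS   [S → S S]
{[]}SSS ⇒ {[]}{}SS   [S → { }]
{[]}{}SS ⇒ {[]}{}{S}S   [S → { S }]
{[]}{}{S}S ⇒ {[]}{}{SS}S   [S → S S]
{[]}{}{SS}S ⇒ {[]}{}{{}S}S   [S → { }]
{[]}{}{{}S}S ⇒ {[]}{}{{}{}}S   [S → { }]
{[]}{}{{}{}}S ⇒ {[]}{}{{}{}}{}   [S → { }]

S ⇒ SS ⇒ {S}S ⇒ {A}S ⇒ {[]}S ⇒ {[]}SS ⇒ {[]}SSS ⇒ {[]}{}SS ⇒ {[]}{}{S}S ⇒ {[]}{}{SS}S ⇒ {[]}{}{{}S}S ⇒ {[]}{}{{}{}}S ⇒ {[]}{}{{}{}}{}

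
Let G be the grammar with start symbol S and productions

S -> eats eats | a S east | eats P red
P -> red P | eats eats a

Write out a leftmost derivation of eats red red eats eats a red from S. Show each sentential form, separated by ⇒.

S ⇒ eats P red ⇒ eats red P red ⇒ eats red red P red ⇒ eats red red eats eats a red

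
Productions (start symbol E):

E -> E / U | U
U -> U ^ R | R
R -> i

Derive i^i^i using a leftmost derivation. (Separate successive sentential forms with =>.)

E => U => U^R => U^R^R => R^R^R => i^R^R => i^i^R => i^i^i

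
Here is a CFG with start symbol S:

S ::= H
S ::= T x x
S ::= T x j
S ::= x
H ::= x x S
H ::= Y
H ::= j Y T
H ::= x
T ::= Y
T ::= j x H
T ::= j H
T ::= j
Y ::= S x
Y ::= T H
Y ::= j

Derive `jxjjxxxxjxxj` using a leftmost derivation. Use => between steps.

S=>Txj=>jxHxj=>jxYxj=>jxSxxj=>jxTxjxxj=>jxYxjxxj=>jxTHxjxxj=>jxjHxjxxj=>jxjYxjxxj=>jxjSxxjxxj=>jxjTxxxxjxxj=>jxjjxxxxjxxj

S => Txj   [S ::= T x j]
Txj => jxHxj   [T ::= j x H]
jxHxj => jxYxj   [H ::= Y]
jxYxj => jxSxxj   [Y ::= S x]
jxSxxj => jxTxjxxj   [S ::= T x j]
jxTxjxxj => jxYxjxxj   [T ::= Y]
jxYxjxxj => jxTHxjxxj   [Y ::= T H]
jxTHxjxxj => jxjHxjxxj   [T ::= j]
jxjHxjxxj => jxjYxjxxj   [H ::= Y]
jxjYxjxxj => jxjSxxjxxj   [Y ::= S x]
jxjSxxjxxj => jxjTxxxxjxxj   [S ::= T x x]
jxjTxxxxjxxj => jxjjxxxxjxxj   [T ::= j]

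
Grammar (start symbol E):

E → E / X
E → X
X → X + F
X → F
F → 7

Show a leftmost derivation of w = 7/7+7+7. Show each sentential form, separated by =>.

E => E/X => X/X => F/X => 7/X => 7/X+F => 7/X+F+F => 7/F+F+F => 7/7+F+F => 7/7+7+F => 7/7+7+7

E => E/X   [E → E / X]
E/X => X/X   [E → X]
X/X => F/X   [X → F]
F/X => 7/X   [F → 7]
7/X => 7/X+F   [X → X + F]
7/X+F => 7/X+F+F   [X → X + F]
7/X+F+F => 7/F+F+F   [X → F]
7/F+F+F => 7/7+F+F   [F → 7]
7/7+F+F => 7/7+7+F   [F → 7]
7/7+7+F => 7/7+7+7   [F → 7]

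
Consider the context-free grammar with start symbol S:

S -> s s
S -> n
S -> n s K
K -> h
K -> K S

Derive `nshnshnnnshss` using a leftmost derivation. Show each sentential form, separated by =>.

S => nsK => nsKS => nsKSS => nsKSSS => nsKSSSS => nsKSSSSS => nshSSSSS => nshnsKSSSS => nshnshSSSS => nshnshnSSS => nshnshnnSS => nshnshnnnsKS => nshnshnnnshS => nshnshnnnshss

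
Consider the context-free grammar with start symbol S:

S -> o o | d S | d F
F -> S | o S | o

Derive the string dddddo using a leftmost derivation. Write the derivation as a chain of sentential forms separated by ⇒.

S ⇒ dS ⇒ ddF ⇒ ddS ⇒ dddS ⇒ ddddF ⇒ ddddS ⇒ dddddF ⇒ dddddo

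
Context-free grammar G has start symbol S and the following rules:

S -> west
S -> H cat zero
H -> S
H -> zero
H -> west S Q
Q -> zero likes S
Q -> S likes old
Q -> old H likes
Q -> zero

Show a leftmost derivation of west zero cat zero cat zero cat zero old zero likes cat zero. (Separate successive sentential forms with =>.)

S => H cat zero   [S -> H cat zero]
H cat zero => west S Q cat zero   [H -> west S Q]
west S Q cat zero => west H cat zero Q cat zero   [S -> H cat zero]
west H cat zero Q cat zero => west S cat zero Q cat zero   [H -> S]
west S cat zero Q cat zero => west H cat zero cat zero Q cat zero   [S -> H cat zero]
west H cat zero cat zero Q cat zero => west S cat zero cat zero Q cat zero   [H -> S]
west S cat zero cat zero Q cat zero => west H cat zero cat zero cat zero Q cat zero   [S -> H cat zero]
west H cat zero cat zero cat zero Q cat zero => west zero cat zero cat zero cat zero Q cat zero   [H -> zero]
west zero cat zero cat zero cat zero Q cat zero => west zero cat zero cat zero cat zero old H likes cat zero   [Q -> old H likes]
west zero cat zero cat zero cat zero old H likes cat zero => west zero cat zero cat zero cat zero old zero likes cat zero   [H -> zero]

S => H cat zero => west S Q cat zero => west H cat zero Q cat zero => west S cat zero Q cat zero => west H cat zero cat zero Q cat zero => west S cat zero cat zero Q cat zero => west H cat zero cat zero cat zero Q cat zero => west zero cat zero cat zero cat zero Q cat zero => west zero cat zero cat zero cat zero old H likes cat zero => west zero cat zero cat zero cat zero old zero likes cat zero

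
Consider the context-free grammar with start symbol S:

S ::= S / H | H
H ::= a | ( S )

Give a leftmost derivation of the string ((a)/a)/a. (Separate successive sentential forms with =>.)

S=>S/H=>H/H=>(S)/H=>(S/H)/H=>(H/H)/H=>((S)/H)/H=>((H)/H)/H=>((a)/H)/H=>((a)/a)/H=>((a)/a)/a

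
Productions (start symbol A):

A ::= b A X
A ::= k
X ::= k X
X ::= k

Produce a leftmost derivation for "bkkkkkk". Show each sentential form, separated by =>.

A => bAX => bkX => bkkX => bkkkX => bkkkkX => bkkkkkX => bkkkkkk

A => bAX   [A ::= b A X]
bAX => bkX   [A ::= k]
bkX => bkkX   [X ::= k X]
bkkX => bkkkX   [X ::= k X]
bkkkX => bkkkkX   [X ::= k X]
bkkkkX => bkkkkkX   [X ::= k X]
bkkkkkX => bkkkkkk   [X ::= k]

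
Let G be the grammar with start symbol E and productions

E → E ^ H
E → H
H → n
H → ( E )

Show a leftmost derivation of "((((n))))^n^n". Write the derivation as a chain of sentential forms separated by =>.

E => E^H => E^H^H => H^H^H => (E)^H^H => (H)^H^H => ((E))^H^H => ((H))^H^H => (((E)))^H^H => (((H)))^H^H => ((((E))))^H^H => ((((H))))^H^H => ((((n))))^H^H => ((((n))))^n^H => ((((n))))^n^n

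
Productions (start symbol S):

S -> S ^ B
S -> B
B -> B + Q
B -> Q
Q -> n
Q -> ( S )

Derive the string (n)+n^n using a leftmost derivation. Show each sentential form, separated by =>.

S=>S^B=>B^B=>B+Q^B=>Q+Q^B=>(S)+Q^B=>(B)+Q^B=>(Q)+Q^B=>(n)+Q^B=>(n)+n^B=>(n)+n^Q=>(n)+n^n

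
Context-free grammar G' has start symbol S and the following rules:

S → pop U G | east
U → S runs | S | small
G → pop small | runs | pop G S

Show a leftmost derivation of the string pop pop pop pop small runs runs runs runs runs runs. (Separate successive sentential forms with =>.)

S => pop U G => pop S runs G => pop pop U G runs G => pop pop S runs G runs G => pop pop pop U G runs G runs G => pop pop pop S G runs G runs G => pop pop pop pop U G G runs G runs G => pop pop pop pop small G G runs G runs G => pop pop pop pop small runs G runs G runs G => pop pop pop pop small runs runs runs G runs G => pop pop pop pop small runs runs runs runs runs G => pop pop pop pop small runs runs runs runs runs runs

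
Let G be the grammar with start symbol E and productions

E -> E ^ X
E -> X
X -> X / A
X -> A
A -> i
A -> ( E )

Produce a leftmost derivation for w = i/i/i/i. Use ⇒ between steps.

E ⇒ X   [E -> X]
X ⇒ X/A   [X -> X / A]
X/A ⇒ X/A/A   [X -> X / A]
X/A/A ⇒ X/A/A/A   [X -> X / A]
X/A/A/A ⇒ A/A/A/A   [X -> A]
A/A/A/A ⇒ i/A/A/A   [A -> i]
i/A/A/A ⇒ i/i/A/A   [A -> i]
i/i/A/A ⇒ i/i/i/A   [A -> i]
i/i/i/A ⇒ i/i/i/i   [A -> i]

E⇒X⇒X/A⇒X/A/A⇒X/A/A/A⇒A/A/A/A⇒i/A/A/A⇒i/i/A/A⇒i/i/i/A⇒i/i/i/i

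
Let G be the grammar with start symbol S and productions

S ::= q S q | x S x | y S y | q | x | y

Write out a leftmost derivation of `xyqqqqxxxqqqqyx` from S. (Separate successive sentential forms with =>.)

S => xSx => xySyx => xyqSqyx => xyqqSqqyx => xyqqqSqqqyx => xyqqqqSqqqqyx => xyqqqqxSxqqqqyx => xyqqqqxxxqqqqyx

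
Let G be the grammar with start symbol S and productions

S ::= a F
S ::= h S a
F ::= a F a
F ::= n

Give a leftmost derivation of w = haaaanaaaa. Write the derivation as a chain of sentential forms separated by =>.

S => hSa => haFa => haaFaa => haaaFaaa => haaaaFaaaa => haaaanaaaa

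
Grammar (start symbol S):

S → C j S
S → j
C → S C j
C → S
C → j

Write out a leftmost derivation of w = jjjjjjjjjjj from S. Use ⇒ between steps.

S⇒CjS⇒SjS⇒CjSjS⇒SjSjS⇒jjSjS⇒jjCjSjS⇒jjSCjjSjS⇒jjCjSCjjSjS⇒jjSjSCjjSjS⇒jjjjSCjjSjS⇒jjjjjCjjSjS⇒jjjjjjjjSjS⇒jjjjjjjjjjS⇒jjjjjjjjjjj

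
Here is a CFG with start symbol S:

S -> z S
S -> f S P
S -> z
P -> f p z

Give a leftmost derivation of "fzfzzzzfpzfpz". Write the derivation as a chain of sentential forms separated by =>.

S => fSP => fzSP => fzfSPP => fzfzSPP => fzfzzSPP => fzfzzzSPP => fzfzzzzPP => fzfzzzzfpzP => fzfzzzzfpzfpz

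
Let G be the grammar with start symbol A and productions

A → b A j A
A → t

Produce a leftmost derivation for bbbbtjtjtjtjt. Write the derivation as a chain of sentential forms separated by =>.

A => bAjA   [A → b A j A]
bAjA => bbAjAjA   [A → b A j A]
bbAjAjA => bbbAjAjAjA   [A → b A j A]
bbbAjAjAjA => bbbbAjAjAjAjA   [A → b A j A]
bbbbAjAjAjAjA => bbbbtjAjAjAjA   [A → t]
bbbbtjAjAjAjA => bbbbtjtjAjAjA   [A → t]
bbbbtjtjAjAjA => bbbbtjtjtjAjA   [A → t]
bbbbtjtjtjAjA => bbbbtjtjtjtjA   [A → t]
bbbbtjtjtjtjA => bbbbtjtjtjtjt   [A → t]

A => bAjA => bbAjAjA => bbbAjAjAjA => bbbbAjAjAjAjA => bbbbtjAjAjAjA => bbbbtjtjAjAjA => bbbbtjtjtjAjA => bbbbtjtjtjtjA => bbbbtjtjtjtjt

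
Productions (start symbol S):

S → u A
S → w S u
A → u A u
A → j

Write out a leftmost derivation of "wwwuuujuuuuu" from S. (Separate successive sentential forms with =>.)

S=>wSu=>wwSuu=>wwwSuuu=>wwwuAuuu=>wwwuuAuuuu=>wwwuuuAuuuuu=>wwwuuujuuuuu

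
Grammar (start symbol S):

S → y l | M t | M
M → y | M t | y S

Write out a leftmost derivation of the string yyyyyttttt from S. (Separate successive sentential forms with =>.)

S => M => yS => yM => yyS => yyMt => yyMtt => yyyStt => yyyMtt => yyyMttt => yyyMtttt => yyyyStttt => yyyyMttttt => yyyyyttttt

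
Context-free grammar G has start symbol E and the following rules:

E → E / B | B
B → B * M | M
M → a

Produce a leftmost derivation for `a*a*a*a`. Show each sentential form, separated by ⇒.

E⇒B⇒B*M⇒B*M*M⇒B*M*M*M⇒M*M*M*M⇒a*M*M*M⇒a*a*M*M⇒a*a*a*M⇒a*a*a*a

E ⇒ B   [E → B]
B ⇒ B*M   [B → B * M]
B*M ⇒ B*M*M   [B → B * M]
B*M*M ⇒ B*M*M*M   [B → B * M]
B*M*M*M ⇒ M*M*M*M   [B → M]
M*M*M*M ⇒ a*M*M*M   [M → a]
a*M*M*M ⇒ a*a*M*M   [M → a]
a*a*M*M ⇒ a*a*a*M   [M → a]
a*a*a*M ⇒ a*a*a*a   [M → a]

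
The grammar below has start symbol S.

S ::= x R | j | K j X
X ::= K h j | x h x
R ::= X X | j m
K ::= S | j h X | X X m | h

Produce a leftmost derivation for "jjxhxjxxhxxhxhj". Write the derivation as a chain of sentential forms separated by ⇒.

S ⇒ KjX   [S ::= K j X]
KjX ⇒ SjX   [K ::= S]
SjX ⇒ KjXjX   [S ::= K j X]
KjXjX ⇒ SjXjX   [K ::= S]
SjXjX ⇒ jjXjX   [S ::= j]
jjXjX ⇒ jjxhxjX   [X ::= x h x]
jjxhxjX ⇒ jjxhxjKhj   [X ::= K h j]
jjxhxjKhj ⇒ jjxhxjShj   [K ::= S]
jjxhxjShj ⇒ jjxhxjxRhj   [S ::= x R]
jjxhxjxRhj ⇒ jjxhxjxXXhj   [R ::= X X]
jjxhxjxXXhj ⇒ jjxhxjxxhxXhj   [X ::= x h x]
jjxhxjxxhxXhj ⇒ jjxhxjxxhxxhxhj   [X ::= x h x]

S ⇒ KjX ⇒ SjX ⇒ KjXjX ⇒ SjXjX ⇒ jjXjX ⇒ jjxhxjX ⇒ jjxhxjKhj ⇒ jjxhxjShj ⇒ jjxhxjxRhj ⇒ jjxhxjxXXhj ⇒ jjxhxjxxhxXhj ⇒ jjxhxjxxhxxhxhj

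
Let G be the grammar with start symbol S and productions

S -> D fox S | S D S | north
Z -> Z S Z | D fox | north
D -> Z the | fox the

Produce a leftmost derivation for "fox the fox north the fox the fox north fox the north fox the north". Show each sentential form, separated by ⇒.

S ⇒ S D S ⇒ S D S D S ⇒ D fox S D S D S ⇒ fox the fox S D S D S ⇒ fox the fox D fox S D S D S ⇒ fox the fox Z the fox S D S D S ⇒ fox the fox D fox the fox S D S D S ⇒ fox the fox Z the fox the fox S D S D S ⇒ fox the fox north the fox the fox S D S D S ⇒ fox the fox north the fox the fox north D S D S ⇒ fox the fox north the fox the fox north fox the S D S ⇒ fox the fox north the fox the fox north fox the north D S ⇒ fox the fox north the fox the fox north fox the north fox the S ⇒ fox the fox north the fox the fox north fox the north fox the north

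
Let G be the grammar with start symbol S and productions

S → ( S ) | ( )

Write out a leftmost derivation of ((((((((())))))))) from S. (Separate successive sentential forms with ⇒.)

S ⇒ (S)   [S → ( S )]
(S) ⇒ ((S))   [S → ( S )]
((S)) ⇒ (((S)))   [S → ( S )]
(((S))) ⇒ ((((S))))   [S → ( S )]
((((S)))) ⇒ (((((S)))))   [S → ( S )]
(((((S))))) ⇒ ((((((S))))))   [S → ( S )]
((((((S)))))) ⇒ (((((((S)))))))   [S → ( S )]
(((((((S))))))) ⇒ ((((((((S))))))))   [S → ( S )]
((((((((S)))))))) ⇒ ((((((((()))))))))   [S → ( )]

S ⇒ (S) ⇒ ((S)) ⇒ (((S))) ⇒ ((((S)))) ⇒ (((((S))))) ⇒ ((((((S)))))) ⇒ (((((((S))))))) ⇒ ((((((((S)))))))) ⇒ ((((((((()))))))))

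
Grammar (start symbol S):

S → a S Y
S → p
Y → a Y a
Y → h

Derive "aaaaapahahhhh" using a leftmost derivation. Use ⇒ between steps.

S⇒aSY⇒aaSYY⇒aaaSYYY⇒aaaaSYYYY⇒aaaaaSYYYYY⇒aaaaapYYYYY⇒aaaaapaYaYYYY⇒aaaaapahaYYYY⇒aaaaapahahYYY⇒aaaaapahahhYY⇒aaaaapahahhhY⇒aaaaapahahhhh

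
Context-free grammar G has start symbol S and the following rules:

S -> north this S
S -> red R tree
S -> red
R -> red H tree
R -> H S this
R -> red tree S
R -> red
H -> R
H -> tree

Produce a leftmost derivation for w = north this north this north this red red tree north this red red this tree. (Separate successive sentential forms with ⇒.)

S ⇒ north this S   [S -> north this S]
north this S ⇒ north this north this S   [S -> north this S]
north this north this S ⇒ north this north this north this S   [S -> north this S]
north this north this north this S ⇒ north this north this north this red R tree   [S -> red R tree]
north this north this north this red R tree ⇒ north this north this north this red H S this tree   [R -> H S this]
north this north this north this red H S this tree ⇒ north this north this north this red R S this tree   [H -> R]
north this north this north this red R S this tree ⇒ north this north this north this red red tree S S this tree   [R -> red tree S]
north this north this north this red red tree S S this tree ⇒ north this north this north this red red tree north this S S this tree   [S -> north this S]
north this north this north this red red tree north this S S this tree ⇒ north this north this north this red red tree north this red S this tree   [S -> red]
north this north this north this red red tree north this red S this tree ⇒ north this north this north this red red tree north this red red this tree   [S -> red]

S ⇒ north this S ⇒ north this north this S ⇒ north this north this north this S ⇒ north this north this north this red R tree ⇒ north this north this north this red H S this tree ⇒ north this north this north this red R S this tree ⇒ north this north this north this red red tree S S this tree ⇒ north this north this north this red red tree north this S S this tree ⇒ north this north this north this red red tree north this red S this tree ⇒ north this north this north this red red tree north this red red this tree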